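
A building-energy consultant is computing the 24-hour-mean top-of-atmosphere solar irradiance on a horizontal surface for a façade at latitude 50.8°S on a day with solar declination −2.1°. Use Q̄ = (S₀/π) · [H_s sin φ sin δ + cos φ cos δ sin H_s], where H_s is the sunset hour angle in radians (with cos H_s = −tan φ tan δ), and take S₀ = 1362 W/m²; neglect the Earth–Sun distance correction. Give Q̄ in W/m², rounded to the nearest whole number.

293 W/m²

The sunset hour angle satisfies cos H_s = −tan φ tan δ = -0.0450, giving H_s = 92.58°. In radians, H_s = 1.6158.
H_s sin φ sin δ = 1.6158 × -0.7749 × -0.0366 = 0.0458.
cos φ cos δ sin H_s = 0.6320 × 0.9993 × 0.9990 = 0.6309.
Q̄ = (1362/π) × (0.0458 + 0.6309) = 433.54 × 0.6767 = 293.38 W/m².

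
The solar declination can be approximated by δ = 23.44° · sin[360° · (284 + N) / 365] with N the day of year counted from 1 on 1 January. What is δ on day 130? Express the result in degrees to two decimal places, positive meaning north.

+17.51°

360 × (284 + 130) / 365 = 408.329°; sin(408.329°) = 0.7470.
δ = 23.44 × 0.7470 = 17.510° ≈ +17.51°.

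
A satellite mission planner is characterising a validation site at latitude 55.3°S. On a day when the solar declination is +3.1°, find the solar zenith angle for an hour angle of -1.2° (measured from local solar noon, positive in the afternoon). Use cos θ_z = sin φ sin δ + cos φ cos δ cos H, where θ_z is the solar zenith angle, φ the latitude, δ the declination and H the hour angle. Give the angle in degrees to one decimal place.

58.4°

cos θ_z = sin φ sin δ + cos φ cos δ cos H = (-0.8221)(0.0541) + (0.5693)(0.9985)(0.9998) = 0.5239.
θ_z = arccos(0.5239) = 58.41°.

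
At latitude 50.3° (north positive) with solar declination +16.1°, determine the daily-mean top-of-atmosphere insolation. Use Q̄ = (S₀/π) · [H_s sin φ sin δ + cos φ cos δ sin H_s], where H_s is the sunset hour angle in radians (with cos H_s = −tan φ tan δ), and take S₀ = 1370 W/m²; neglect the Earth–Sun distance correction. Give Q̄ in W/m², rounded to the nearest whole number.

cos H_s = −tan(50.3°) · tan(16.1°) = -0.3477, so H_s = arccos(-0.3477) = 110.35°. In radians, H_s = 1.9260.
H_s sin φ sin δ = 1.9260 × 0.7694 × 0.2773 = 0.4109.
cos φ cos δ sin H_s = 0.6388 × 0.9608 × 0.9376 = 0.5755.
Q̄ = (1370/π) × (0.4109 + 0.5755) = 436.08 × 0.9864 = 430.15 W/m².

430 W/m²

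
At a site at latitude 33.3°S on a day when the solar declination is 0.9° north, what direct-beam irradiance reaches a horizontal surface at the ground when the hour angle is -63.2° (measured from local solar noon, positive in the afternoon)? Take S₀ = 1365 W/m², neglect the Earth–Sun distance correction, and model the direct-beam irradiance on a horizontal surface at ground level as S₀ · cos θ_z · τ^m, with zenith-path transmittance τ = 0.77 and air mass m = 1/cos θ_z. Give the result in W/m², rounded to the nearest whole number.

247 W/m²

cos θ_z = sin(-33.3°) sin(0.9°) + cos(-33.3°) cos(0.9°) cos(-63.20°) = -0.0086 + 0.3768 = 0.3682.
Air mass m = 1/cos θ_z = 1/0.3682 = 2.716; τ^m = 0.77^2.716 = 0.4917.
Surface direct beam = 1365 × 0.3682 × 0.4917 = 247.12 W/m².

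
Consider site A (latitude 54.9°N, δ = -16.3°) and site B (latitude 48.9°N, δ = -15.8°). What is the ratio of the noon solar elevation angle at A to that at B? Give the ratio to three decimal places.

0.743

A: 90° − |54.9 − (-16.3)| = 18.80°.
B: 90° − |48.9 − (-15.8)| = 25.30°.
Ratio A/B = 18.8000 / 25.3000 = 0.7431.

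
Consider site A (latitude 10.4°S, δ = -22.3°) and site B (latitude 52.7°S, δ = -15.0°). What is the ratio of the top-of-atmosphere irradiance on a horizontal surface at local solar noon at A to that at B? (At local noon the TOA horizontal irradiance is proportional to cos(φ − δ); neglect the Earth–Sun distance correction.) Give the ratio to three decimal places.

1.237

A: cos θ_z = cos(-10.4° − (-22.3°)) = 0.9785.
B: cos θ_z = cos(-52.7° − (-15.0°)) = 0.7912.
Ratio A/B = 0.9785 / 0.7912 = 1.2367.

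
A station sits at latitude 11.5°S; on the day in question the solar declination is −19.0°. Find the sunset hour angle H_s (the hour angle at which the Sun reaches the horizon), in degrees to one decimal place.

94.0°

The sunset hour angle satisfies cos H_s = −tan φ tan δ = -0.0701, giving H_s = 94.02°.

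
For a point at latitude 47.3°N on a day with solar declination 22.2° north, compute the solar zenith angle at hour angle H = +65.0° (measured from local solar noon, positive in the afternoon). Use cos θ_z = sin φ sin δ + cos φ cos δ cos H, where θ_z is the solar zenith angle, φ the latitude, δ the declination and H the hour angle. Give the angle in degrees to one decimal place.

cos θ_z = sin φ sin δ + cos φ cos δ cos H = (0.7349)(0.3778) + (0.6782)(0.9259)(0.4226) = 0.5430.
θ_z = arccos(0.5430) = 57.11°.

57.1°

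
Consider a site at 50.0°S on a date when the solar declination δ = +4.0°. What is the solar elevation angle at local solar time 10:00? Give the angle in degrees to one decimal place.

Hour angle H = 15° × (10 − 12) = -30.00°.
cos θ_z = sin φ sin δ + cos φ cos δ cos H = (-0.7660)(0.0698) + (0.6428)(0.9976)(0.8660) = 0.5019.
θ_z = arccos(0.5019) = 59.87°, so the elevation is 90° − 59.87° = 30.13°.

30.1°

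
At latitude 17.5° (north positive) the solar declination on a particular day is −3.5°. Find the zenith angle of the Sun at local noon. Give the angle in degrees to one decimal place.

21.0°

At local solar noon the hour angle is zero, so the zenith angle is |φ − δ| = |17.5° − (-3.5°)| = 21.0°.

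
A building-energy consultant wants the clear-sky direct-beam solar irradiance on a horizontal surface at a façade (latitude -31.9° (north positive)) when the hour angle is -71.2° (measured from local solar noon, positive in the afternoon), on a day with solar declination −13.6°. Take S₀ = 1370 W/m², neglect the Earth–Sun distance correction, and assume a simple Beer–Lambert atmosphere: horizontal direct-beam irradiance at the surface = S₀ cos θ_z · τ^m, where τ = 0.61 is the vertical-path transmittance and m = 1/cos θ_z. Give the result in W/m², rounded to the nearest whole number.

151 W/m²

cos θ_z = sin(-31.9°) sin(-13.6°) + cos(-31.9°) cos(-13.6°) cos(-71.20°) = 0.1243 + 0.2659 = 0.3902.
Air mass m = 1/cos θ_z = 1/0.3902 = 2.563; τ^m = 0.61^2.563 = 0.2817.
Surface direct beam = 1370 × 0.3902 × 0.2817 = 150.59 W/m².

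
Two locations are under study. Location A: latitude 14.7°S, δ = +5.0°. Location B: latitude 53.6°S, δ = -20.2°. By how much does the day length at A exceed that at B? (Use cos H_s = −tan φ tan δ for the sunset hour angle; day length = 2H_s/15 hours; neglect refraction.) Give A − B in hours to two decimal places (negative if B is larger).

A: H_s = arccos(−tan -14.7° · tan 5.0°) = 88.68°, so 2H_s/15 = 11.8240 h.
B: H_s = arccos(−tan -53.6° · tan -20.2°) = 119.94°, so 2H_s/15 = 15.9920 h.
A − B = 11.8240 − 15.9920 = -4.1680 h.

-4.17 h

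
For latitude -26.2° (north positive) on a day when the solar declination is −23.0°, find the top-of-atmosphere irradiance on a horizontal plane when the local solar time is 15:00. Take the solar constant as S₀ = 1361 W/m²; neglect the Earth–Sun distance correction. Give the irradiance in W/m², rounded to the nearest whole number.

Hour angle H = 15° × (15 − 12) = 45.00°.
cos θ_z = sin φ sin δ + cos φ cos δ cos H = (-0.4415)(-0.3907) + (0.8973)(0.9205)(0.7071) = 0.7565.
Top-of-atmosphere irradiance = S₀ cos θ_z = 1361 × 0.7565 = 1029.60 W/m².

1030 W/m²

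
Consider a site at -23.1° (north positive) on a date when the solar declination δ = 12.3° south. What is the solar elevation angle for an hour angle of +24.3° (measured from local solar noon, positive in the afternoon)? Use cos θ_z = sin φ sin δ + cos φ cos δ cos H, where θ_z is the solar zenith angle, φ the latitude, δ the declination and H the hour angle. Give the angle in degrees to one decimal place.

64.5°

With φ = -23.1°, δ = -12.3°, H = 24.30°: sin φ sin δ = 0.0836, cos φ cos δ cos H = 0.8191, so cos θ_z = 0.9027.
θ_z = arccos(0.9027) = 25.48°, so the elevation is 90° − 25.48° = 64.52°.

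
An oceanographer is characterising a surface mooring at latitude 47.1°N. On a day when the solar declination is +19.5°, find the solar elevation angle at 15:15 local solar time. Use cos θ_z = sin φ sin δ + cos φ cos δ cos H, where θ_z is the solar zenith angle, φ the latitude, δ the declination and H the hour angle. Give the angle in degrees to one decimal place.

Hour angle H = 15° × (15.25 − 12) = 48.75°.
With φ = 47.1°, δ = 19.5°, H = 48.75°: sin φ sin δ = 0.2445, cos φ cos δ cos H = 0.4231, so cos θ_z = 0.6676.
θ_z = arccos(0.6676) = 48.12°, so the elevation is 90° − 48.12° = 41.88°.

41.9°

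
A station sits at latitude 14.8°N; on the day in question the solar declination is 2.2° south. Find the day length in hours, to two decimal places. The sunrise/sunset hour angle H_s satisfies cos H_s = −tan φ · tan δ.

11.92 hours

−tan φ tan δ = −(0.2642)(-0.0384) = 0.0101; H_s = arccos(0.0101) = 89.42°.
Day length = 2 H_s / 15° h⁻¹ = 178.84° / 15 = 11.923 h.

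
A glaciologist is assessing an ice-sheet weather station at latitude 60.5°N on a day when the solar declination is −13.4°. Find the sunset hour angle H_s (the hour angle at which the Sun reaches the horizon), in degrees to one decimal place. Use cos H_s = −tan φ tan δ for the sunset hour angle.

65.1°

cos H_s = −tan(60.5°) · tan(-13.4°) = 0.4211, so H_s = arccos(0.4211) = 65.10°.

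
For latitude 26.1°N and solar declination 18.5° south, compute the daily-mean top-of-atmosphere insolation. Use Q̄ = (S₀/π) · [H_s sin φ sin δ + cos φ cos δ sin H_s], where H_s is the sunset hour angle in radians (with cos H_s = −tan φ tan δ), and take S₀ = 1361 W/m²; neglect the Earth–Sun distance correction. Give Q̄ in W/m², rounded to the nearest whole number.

The sunset hour angle satisfies cos H_s = −tan φ tan δ = 0.1639, giving H_s = 80.57°. In radians, H_s = 1.4062.
H_s sin φ sin δ = 1.4062 × 0.4399 × -0.3173 = -0.1963.
cos φ cos δ sin H_s = 0.8980 × 0.9483 × 0.9865 = 0.8401.
Q̄ = (1361/π) × (-0.1963 + 0.8401) = 433.22 × 0.6438 = 278.91 W/m².

279 W/m²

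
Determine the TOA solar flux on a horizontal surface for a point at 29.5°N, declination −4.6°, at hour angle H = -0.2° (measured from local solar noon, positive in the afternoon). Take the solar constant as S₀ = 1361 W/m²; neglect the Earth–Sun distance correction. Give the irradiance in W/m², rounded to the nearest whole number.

With φ = 29.5°, δ = -4.6°, H = -0.20°: sin φ sin δ = -0.0395, cos φ cos δ cos H = 0.8675, so cos θ_z = 0.8280.
Top-of-atmosphere irradiance = S₀ cos θ_z = 1361 × 0.8280 = 1126.91 W/m².

1127 W/m²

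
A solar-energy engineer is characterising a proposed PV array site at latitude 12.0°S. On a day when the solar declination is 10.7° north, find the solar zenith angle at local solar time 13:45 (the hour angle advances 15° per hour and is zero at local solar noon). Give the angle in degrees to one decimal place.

Hour angle H = 15° × (13.75 − 12) = 26.25°.
With φ = -12.0°, δ = 10.7°, H = 26.25°: sin φ sin δ = -0.0386, cos φ cos δ cos H = 0.8620, so cos θ_z = 0.8234.
θ_z = arccos(0.8234) = 34.57°.

34.6°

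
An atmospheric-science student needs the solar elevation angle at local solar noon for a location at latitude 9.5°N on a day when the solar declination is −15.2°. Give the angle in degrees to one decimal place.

65.3°

At local solar noon the hour angle is zero, so the elevation is 90° − |φ − δ| = 90° − |9.5° − (-15.2°)| = 90° − 24.7° = 65.3°.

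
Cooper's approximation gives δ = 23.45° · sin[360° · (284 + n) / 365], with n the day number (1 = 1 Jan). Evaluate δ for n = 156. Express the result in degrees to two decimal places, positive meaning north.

+22.54°

360 × (284 + 156) / 365 = 433.973°; sin(433.973°) = 0.9611.
δ = 23.45 × 0.9611 = 22.538° ≈ +22.54°.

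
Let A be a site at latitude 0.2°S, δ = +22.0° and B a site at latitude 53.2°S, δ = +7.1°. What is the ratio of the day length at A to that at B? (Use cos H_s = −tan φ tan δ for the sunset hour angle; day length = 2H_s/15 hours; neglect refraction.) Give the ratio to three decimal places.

1.118

A: H_s = arccos(−tan -0.2° · tan 22.0°) = 89.92°, so 2H_s/15 = 11.9893 h.
B: H_s = arccos(−tan -53.2° · tan 7.1°) = 80.42°, so 2H_s/15 = 10.7227 h.
Ratio A/B = 11.9893 / 10.7227 = 1.1181.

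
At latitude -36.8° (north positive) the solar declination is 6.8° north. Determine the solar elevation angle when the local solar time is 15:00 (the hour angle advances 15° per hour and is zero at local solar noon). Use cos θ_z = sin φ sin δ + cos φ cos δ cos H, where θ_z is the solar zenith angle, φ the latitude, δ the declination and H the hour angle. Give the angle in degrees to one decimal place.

Hour angle H = 15° × (15 − 12) = 45.00°.
With φ = -36.8°, δ = 6.8°, H = 45.00°: sin φ sin δ = -0.0709, cos φ cos δ cos H = 0.5622, so cos θ_z = 0.4913.
θ_z = arccos(0.4913) = 60.57°, so the elevation is 90° − 60.57° = 29.43°.

29.4°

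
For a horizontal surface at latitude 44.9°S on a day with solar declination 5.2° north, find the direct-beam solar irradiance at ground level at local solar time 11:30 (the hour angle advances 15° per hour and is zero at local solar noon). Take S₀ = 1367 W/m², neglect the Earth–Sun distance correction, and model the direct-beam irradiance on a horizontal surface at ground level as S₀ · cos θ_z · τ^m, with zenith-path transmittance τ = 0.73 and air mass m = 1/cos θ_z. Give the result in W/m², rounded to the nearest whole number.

Hour angle H = 15° × (11.5 − 12) = -7.50°.
cos θ_z = sin φ sin δ + cos φ cos δ cos H = (-0.7059)(0.0906) + (0.7083)(0.9959)(0.9914) = 0.6354.
Air mass m = 1/cos θ_z = 1/0.6354 = 1.574; τ^m = 0.73^1.574 = 0.6094.
Surface direct beam = 1367 × 0.6354 × 0.6094 = 529.32 W/m².

529 W/m²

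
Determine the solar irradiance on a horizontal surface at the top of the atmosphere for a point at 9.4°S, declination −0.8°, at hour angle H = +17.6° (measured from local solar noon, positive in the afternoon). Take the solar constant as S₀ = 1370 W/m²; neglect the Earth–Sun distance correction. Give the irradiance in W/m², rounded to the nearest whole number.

1291 W/m²

cos θ_z = sin φ sin δ + cos φ cos δ cos H = (-0.1633)(-0.0140) + (0.9866)(0.9999)(0.9532) = 0.9426.
Top-of-atmosphere irradiance = S₀ cos θ_z = 1370 × 0.9426 = 1291.36 W/m².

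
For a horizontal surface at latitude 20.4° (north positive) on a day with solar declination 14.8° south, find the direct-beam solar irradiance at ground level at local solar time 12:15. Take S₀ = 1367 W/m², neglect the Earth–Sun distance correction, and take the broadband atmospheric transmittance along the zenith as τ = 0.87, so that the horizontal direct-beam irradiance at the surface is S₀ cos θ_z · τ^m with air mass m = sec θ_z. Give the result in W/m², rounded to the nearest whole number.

939 W/m²

Hour angle H = 15° × (12.25 − 12) = 3.75°.
cos θ_z = sin(20.4°) sin(-14.8°) + cos(20.4°) cos(-14.8°) cos(3.75°) = -0.0890 + 0.9042 = 0.8152.
Air mass m = 1/cos θ_z = 1/0.8152 = 1.227; τ^m = 0.87^1.227 = 0.8429.
Surface direct beam = 1367 × 0.8152 × 0.8429 = 939.31 W/m².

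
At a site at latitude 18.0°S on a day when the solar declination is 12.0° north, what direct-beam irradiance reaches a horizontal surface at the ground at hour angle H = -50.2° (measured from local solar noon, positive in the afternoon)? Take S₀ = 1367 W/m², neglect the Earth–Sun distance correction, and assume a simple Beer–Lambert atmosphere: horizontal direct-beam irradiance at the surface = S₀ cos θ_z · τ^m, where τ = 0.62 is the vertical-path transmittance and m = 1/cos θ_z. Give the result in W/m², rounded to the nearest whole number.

With φ = -18.0°, δ = 12.0°, H = -50.20°: sin φ sin δ = -0.0642, cos φ cos δ cos H = 0.5955, so cos θ_z = 0.5313.
Air mass m = 1/cos θ_z = 1/0.5313 = 1.882; τ^m = 0.62^1.882 = 0.4067.
Surface direct beam = 1367 × 0.5313 × 0.4067 = 295.38 W/m².

295 W/m²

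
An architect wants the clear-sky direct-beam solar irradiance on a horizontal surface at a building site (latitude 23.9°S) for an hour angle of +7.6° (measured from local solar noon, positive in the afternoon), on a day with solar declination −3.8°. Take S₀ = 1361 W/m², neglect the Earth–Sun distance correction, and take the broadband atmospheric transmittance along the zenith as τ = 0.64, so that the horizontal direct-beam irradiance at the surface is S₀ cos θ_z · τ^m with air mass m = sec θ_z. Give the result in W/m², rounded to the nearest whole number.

785 W/m²

cos θ_z = sin φ sin δ + cos φ cos δ cos H = (-0.4051)(-0.0663) + (0.9143)(0.9978)(0.9912) = 0.9311.
Air mass m = 1/cos θ_z = 1/0.9311 = 1.074; τ^m = 0.64^1.074 = 0.6192.
Surface direct beam = 1361 × 0.9311 × 0.6192 = 784.67 W/m².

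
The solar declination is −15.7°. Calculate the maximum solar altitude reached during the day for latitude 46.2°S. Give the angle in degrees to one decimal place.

At local solar noon the hour angle is zero, so the elevation is 90° − |φ − δ| = 90° − |-46.2° − (-15.7°)| = 90° − 30.5° = 59.5°.

59.5°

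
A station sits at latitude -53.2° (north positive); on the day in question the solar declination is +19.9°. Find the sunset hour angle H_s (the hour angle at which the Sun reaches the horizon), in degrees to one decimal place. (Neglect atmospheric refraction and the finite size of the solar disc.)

cos H_s = −tan(-53.2°) · tan(19.9°) = 0.4839, so H_s = arccos(0.4839) = 61.06°.

61.1°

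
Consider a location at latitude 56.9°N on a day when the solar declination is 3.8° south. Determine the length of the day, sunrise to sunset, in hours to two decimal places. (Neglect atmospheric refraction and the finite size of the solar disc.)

The sunset hour angle satisfies cos H_s = −tan φ tan δ = 0.1019, giving H_s = 84.15°.
Day length = 2 H_s / 15° h⁻¹ = 168.30° / 15 = 11.220 h.

11.22 hours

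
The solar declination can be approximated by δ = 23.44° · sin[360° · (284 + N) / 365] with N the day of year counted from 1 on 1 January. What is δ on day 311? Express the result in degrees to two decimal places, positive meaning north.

360 × (284 + 311) / 365 = 586.849°; sin(586.849°) = -0.7296.
δ = 23.44 × -0.7296 = -17.102° ≈ -17.10°.

-17.10°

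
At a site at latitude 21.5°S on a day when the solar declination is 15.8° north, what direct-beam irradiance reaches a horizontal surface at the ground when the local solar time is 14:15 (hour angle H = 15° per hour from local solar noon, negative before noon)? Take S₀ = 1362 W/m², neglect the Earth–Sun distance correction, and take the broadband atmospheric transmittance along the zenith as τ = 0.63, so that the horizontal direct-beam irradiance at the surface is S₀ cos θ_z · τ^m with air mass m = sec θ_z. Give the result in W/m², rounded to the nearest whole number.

429 W/m²

Hour angle H = 15° × (14.25 − 12) = 33.75°.
cos θ_z = sin φ sin δ + cos φ cos δ cos H = (-0.3665)(0.2723) + (0.9304)(0.9622)(0.8315) = 0.6446.
Air mass m = 1/cos θ_z = 1/0.6446 = 1.551; τ^m = 0.63^1.551 = 0.4884.
Surface direct beam = 1362 × 0.6446 × 0.4884 = 428.79 W/m².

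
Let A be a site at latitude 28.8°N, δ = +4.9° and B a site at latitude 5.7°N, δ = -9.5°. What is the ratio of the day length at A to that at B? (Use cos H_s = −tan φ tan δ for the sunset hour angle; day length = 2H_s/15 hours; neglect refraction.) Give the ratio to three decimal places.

1.041

A: H_s = arccos(−tan 28.8° · tan 4.9°) = 92.70°, so 2H_s/15 = 12.3600 h.
B: H_s = arccos(−tan 5.7° · tan -9.5°) = 89.04°, so 2H_s/15 = 11.8720 h.
Ratio A/B = 12.3600 / 11.8720 = 1.0411.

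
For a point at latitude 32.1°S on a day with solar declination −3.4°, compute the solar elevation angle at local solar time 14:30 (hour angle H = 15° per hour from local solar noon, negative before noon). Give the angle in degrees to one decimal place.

44.6°

Hour angle H = 15° × (14.5 − 12) = 37.50°.
cos θ_z = sin φ sin δ + cos φ cos δ cos H = (-0.5314)(-0.0593) + (0.8471)(0.9982)(0.7934) = 0.7024.
θ_z = arccos(0.7024) = 45.38°, so the elevation is 90° − 45.38° = 44.62°.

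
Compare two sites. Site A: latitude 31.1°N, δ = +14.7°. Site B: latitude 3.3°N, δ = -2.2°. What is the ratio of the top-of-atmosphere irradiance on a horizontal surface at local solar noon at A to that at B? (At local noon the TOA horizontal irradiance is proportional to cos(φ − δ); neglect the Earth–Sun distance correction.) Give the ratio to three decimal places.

0.964

A: cos θ_z = cos(31.1° − (14.7°)) = 0.9593.
B: cos θ_z = cos(3.3° − (-2.2°)) = 0.9954.
Ratio A/B = 0.9593 / 0.9954 = 0.9637.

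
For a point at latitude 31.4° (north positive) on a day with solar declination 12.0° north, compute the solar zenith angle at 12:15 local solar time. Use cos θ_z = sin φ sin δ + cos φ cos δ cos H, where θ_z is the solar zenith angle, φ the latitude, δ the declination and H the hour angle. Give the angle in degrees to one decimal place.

19.7°

Hour angle H = 15° × (12.25 − 12) = 3.75°.
cos θ_z = sin φ sin δ + cos φ cos δ cos H = (0.5210)(0.2079) + (0.8536)(0.9781)(0.9979) = 0.9415.
θ_z = arccos(0.9415) = 19.69°.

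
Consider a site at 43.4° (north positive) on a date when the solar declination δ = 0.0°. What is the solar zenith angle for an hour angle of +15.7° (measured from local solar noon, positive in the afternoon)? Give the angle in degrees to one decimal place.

cos θ_z = sin φ sin δ + cos φ cos δ cos H = (0.6871)(0.0000) + (0.7266)(1.0000)(0.9627) = 0.6995.
θ_z = arccos(0.6995) = 45.61°.

45.6°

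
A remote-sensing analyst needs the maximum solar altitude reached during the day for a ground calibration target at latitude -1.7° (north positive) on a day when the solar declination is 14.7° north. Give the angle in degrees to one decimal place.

73.6°

At local solar noon the hour angle is zero, so the elevation is 90° − |φ − δ| = 90° − |-1.7° − (14.7°)| = 90° − 16.4° = 73.6°.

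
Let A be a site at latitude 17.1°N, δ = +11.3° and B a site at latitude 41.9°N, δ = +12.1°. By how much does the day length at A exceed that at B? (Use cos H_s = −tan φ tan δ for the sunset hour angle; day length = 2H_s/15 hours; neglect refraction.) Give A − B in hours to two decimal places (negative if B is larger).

A: H_s = arccos(−tan 17.1° · tan 11.3°) = 93.52°, so 2H_s/15 = 12.4693 h.
B: H_s = arccos(−tan 41.9° · tan 12.1°) = 101.09°, so 2H_s/15 = 13.4787 h.
A − B = 12.4693 − 13.4787 = -1.0094 h.

-1.01 h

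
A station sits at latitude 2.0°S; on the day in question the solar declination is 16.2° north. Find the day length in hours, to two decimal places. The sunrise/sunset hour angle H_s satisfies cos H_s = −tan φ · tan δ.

cos H_s = −tan(-2.0°) · tan(16.2°) = 0.0101, so H_s = arccos(0.0101) = 89.42°.
Day length = 2 H_s / 15° h⁻¹ = 178.84° / 15 = 11.923 h.

11.92 hours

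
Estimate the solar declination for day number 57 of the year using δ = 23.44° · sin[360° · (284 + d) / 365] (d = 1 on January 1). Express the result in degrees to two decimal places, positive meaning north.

360 × (284 + 57) / 365 = 336.329°; sin(336.329°) = -0.4015.
δ = 23.44 × -0.4015 = -9.411° ≈ -9.41°.

-9.41°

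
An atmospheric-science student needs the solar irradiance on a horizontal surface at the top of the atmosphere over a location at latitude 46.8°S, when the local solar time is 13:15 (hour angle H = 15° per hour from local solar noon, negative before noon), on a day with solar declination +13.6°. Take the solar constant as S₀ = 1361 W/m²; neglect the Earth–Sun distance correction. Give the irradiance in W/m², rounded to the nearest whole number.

624 W/m²

Hour angle H = 15° × (13.25 − 12) = 18.75°.
cos θ_z = sin φ sin δ + cos φ cos δ cos H = (-0.7290)(0.2351) + (0.6845)(0.9720)(0.9469) = 0.4586.
Top-of-atmosphere irradiance = S₀ cos θ_z = 1361 × 0.4586 = 624.15 W/m².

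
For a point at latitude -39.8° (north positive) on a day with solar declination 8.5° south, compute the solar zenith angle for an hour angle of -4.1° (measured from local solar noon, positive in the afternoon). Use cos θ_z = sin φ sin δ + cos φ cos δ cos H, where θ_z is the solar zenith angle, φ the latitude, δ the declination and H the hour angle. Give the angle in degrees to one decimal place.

31.5°

With φ = -39.8°, δ = -8.5°, H = -4.10°: sin φ sin δ = 0.0946, cos φ cos δ cos H = 0.7579, so cos θ_z = 0.8525.
θ_z = arccos(0.8525) = 31.52°.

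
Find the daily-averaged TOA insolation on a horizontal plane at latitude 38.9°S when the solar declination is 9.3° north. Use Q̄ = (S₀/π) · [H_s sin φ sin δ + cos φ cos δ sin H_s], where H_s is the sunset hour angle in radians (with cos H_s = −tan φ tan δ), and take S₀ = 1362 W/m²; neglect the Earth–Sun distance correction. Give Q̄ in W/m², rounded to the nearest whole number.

267 W/m²

The sunset hour angle satisfies cos H_s = −tan φ tan δ = 0.1321, giving H_s = 82.41°. In radians, H_s = 1.4383.
H_s sin φ sin δ = 1.4383 × -0.6280 × 0.1616 = -0.1460.
cos φ cos δ sin H_s = 0.7782 × 0.9869 × 0.9912 = 0.7612.
Q̄ = (1362/π) × (-0.1460 + 0.7612) = 433.54 × 0.6152 = 266.71 W/m².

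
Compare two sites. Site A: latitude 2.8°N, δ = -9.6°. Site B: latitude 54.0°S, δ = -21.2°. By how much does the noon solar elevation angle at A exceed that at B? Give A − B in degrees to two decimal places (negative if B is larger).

+20.40°

A: 90° − |2.8 − (-9.6)| = 77.60°.
B: 90° − |-54.0 − (-21.2)| = 57.20°.
A − B = 77.60 − 57.20 = 20.40°.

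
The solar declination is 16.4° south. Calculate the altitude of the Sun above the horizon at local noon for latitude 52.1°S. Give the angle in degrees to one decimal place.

At local solar noon the hour angle is zero, so the elevation is 90° − |φ − δ| = 90° − |-52.1° − (-16.4°)| = 90° − 35.7° = 54.3°.

54.3°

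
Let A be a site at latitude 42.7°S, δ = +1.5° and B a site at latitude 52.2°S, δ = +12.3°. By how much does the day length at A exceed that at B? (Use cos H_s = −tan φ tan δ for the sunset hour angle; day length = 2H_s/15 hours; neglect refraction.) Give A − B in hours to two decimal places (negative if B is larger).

A: H_s = arccos(−tan -42.7° · tan 1.5°) = 88.62°, so 2H_s/15 = 11.8160 h.
B: H_s = arccos(−tan -52.2° · tan 12.3°) = 73.67°, so 2H_s/15 = 9.8227 h.
A − B = 11.8160 − 9.8227 = 1.9933 h.

+1.99 h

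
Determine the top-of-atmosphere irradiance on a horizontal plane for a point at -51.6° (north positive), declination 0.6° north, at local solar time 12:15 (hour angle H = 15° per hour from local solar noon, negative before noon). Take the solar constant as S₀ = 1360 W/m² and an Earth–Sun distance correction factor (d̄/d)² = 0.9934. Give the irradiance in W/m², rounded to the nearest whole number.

826 W/m²

Hour angle H = 15° × (12.25 − 12) = 3.75°.
With φ = -51.6°, δ = 0.6°, H = 3.75°: sin φ sin δ = -0.0082, cos φ cos δ cos H = 0.6198, so cos θ_z = 0.6116.
Top-of-atmosphere irradiance = S₀ (d̄/d)² cos θ_z = 1360 × 0.9934 × 0.6116 = 826.29 W/m².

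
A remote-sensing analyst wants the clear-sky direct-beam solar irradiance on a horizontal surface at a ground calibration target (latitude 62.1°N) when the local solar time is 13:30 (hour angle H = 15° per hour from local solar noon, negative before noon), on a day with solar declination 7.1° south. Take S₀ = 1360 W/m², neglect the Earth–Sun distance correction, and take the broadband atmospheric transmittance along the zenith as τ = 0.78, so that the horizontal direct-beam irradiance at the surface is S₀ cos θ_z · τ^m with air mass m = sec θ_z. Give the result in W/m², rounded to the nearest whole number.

200 W/m²

Hour angle H = 15° × (13.5 − 12) = 22.50°.
With φ = 62.1°, δ = -7.1°, H = 22.50°: sin φ sin δ = -0.1092, cos φ cos δ cos H = 0.4290, so cos θ_z = 0.3198.
Air mass m = 1/cos θ_z = 1/0.3198 = 3.127; τ^m = 0.78^3.127 = 0.4598.
Surface direct beam = 1360 × 0.3198 × 0.4598 = 199.98 W/m².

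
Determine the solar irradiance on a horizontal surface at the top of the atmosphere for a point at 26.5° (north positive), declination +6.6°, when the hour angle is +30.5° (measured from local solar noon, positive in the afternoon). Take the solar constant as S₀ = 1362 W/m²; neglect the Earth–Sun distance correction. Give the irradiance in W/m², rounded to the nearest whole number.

1113 W/m²

cos θ_z = sin(26.5°) sin(6.6°) + cos(26.5°) cos(6.6°) cos(30.50°) = 0.0513 + 0.7660 = 0.8173.
Top-of-atmosphere irradiance = S₀ cos θ_z = 1362 × 0.8173 = 1113.16 W/m².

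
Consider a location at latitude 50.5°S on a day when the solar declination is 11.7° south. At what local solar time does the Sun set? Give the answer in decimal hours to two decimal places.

18.97 h

cos H_s = −tan(-50.5°) · tan(-11.7°) = -0.2512, so H_s = arccos(-0.2512) = 104.55°.
Sunset is at 12 + H_s/15 = 12 + 6.970 = 18.970 h local solar time.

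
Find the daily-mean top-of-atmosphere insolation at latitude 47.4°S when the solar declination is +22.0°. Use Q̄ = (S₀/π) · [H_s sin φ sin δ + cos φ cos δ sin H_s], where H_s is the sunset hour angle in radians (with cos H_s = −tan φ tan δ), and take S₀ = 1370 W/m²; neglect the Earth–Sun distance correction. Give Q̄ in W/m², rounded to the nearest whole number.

The sunset hour angle satisfies cos H_s = −tan φ tan δ = 0.4394, giving H_s = 63.93°. In radians, H_s = 1.1158.
H_s sin φ sin δ = 1.1158 × -0.7361 × 0.3746 = -0.3077.
cos φ cos δ sin H_s = 0.6769 × 0.9272 × 0.8983 = 0.5638.
Q̄ = (1370/π) × (-0.3077 + 0.5638) = 436.08 × 0.2561 = 111.68 W/m².

112 W/m²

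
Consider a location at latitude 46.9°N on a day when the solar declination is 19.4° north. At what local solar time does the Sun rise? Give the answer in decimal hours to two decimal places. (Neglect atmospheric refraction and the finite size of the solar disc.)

The sunset hour angle satisfies cos H_s = −tan φ tan δ = -0.3763, giving H_s = 112.10°.
Sunrise is at 12 − H_s/15 = 12 − 7.473 = 4.527 h local solar time.

4.53 h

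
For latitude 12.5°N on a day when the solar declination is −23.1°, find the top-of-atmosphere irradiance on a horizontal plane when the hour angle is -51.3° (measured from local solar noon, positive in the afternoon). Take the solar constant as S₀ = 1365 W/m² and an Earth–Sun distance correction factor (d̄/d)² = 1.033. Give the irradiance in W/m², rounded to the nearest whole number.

With φ = 12.5°, δ = -23.1°, H = -51.30°: sin φ sin δ = -0.0849, cos φ cos δ cos H = 0.5615, so cos θ_z = 0.4766.
Top-of-atmosphere irradiance = S₀ (d̄/d)² cos θ_z = 1365 × 1.033 × 0.4766 = 672.03 W/m².

672 W/m²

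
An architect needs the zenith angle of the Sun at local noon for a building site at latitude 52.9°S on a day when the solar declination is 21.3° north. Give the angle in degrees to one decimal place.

74.2°

At local solar noon the hour angle is zero, so the zenith angle is |φ − δ| = |-52.9° − (21.3°)| = 74.2°.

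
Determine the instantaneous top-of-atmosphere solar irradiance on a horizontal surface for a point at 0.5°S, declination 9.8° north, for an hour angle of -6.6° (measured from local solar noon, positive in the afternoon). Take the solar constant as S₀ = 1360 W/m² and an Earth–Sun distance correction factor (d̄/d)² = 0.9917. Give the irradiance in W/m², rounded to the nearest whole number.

1318 W/m²

cos θ_z = sin φ sin δ + cos φ cos δ cos H = (-0.0087)(0.1702) + (1.0000)(0.9854)(0.9934) = 0.9774.
Top-of-atmosphere irradiance = S₀ (d̄/d)² cos θ_z = 1360 × 0.9917 × 0.9774 = 1318.23 W/m².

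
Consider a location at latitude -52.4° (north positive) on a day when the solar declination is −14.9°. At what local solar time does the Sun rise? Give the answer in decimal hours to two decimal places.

The sunset hour angle satisfies cos H_s = −tan φ tan δ = -0.3455, giving H_s = 110.21°.
Sunrise is at 12 − H_s/15 = 12 − 7.347 = 4.653 h local solar time.

4.65 h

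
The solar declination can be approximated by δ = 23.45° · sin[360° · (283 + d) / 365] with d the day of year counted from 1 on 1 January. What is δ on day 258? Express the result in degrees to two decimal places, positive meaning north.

+2.62°

360 × (283 + 258) / 365 = 533.589°; sin(533.589°) = 0.1117.
δ = 23.45 × 0.1117 = 2.619° ≈ +2.62°.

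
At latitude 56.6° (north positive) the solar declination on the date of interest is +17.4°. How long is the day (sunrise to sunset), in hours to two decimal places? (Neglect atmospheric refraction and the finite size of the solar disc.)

15.78 hours

−tan φ tan δ = −(1.5166)(0.3134) = -0.4753; H_s = arccos(-0.4753) = 118.38°.
Day length = 2 H_s / 15° h⁻¹ = 236.76° / 15 = 15.784 h.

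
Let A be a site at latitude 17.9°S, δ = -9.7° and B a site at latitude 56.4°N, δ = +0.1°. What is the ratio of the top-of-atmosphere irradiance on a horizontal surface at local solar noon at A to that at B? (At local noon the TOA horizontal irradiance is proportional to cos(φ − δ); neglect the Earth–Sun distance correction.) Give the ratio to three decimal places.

1.784

A: cos θ_z = cos(-17.9° − (-9.7°)) = 0.9898.
B: cos θ_z = cos(56.4° − (0.1°)) = 0.5548.
Ratio A/B = 0.9898 / 0.5548 = 1.7841.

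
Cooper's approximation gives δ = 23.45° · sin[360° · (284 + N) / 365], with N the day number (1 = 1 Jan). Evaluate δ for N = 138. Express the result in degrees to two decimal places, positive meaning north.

360 × (284 + 138) / 365 = 416.219°; sin(416.219°) = 0.8312.
δ = 23.45 × 0.8312 = 19.492° ≈ +19.49°.

+19.49°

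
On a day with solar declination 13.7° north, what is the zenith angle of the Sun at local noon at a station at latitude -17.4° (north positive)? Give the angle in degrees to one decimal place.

At local solar noon the hour angle is zero, so the zenith angle is |φ − δ| = |-17.4° − (13.7°)| = 31.1°.

31.1°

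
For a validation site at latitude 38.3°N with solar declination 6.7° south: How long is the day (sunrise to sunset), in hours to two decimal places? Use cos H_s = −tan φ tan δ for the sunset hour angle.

11.29 hours

The sunset hour angle satisfies cos H_s = −tan φ tan δ = 0.0928, giving H_s = 84.68°.
Day length = 2 H_s / 15° h⁻¹ = 169.36° / 15 = 11.291 h.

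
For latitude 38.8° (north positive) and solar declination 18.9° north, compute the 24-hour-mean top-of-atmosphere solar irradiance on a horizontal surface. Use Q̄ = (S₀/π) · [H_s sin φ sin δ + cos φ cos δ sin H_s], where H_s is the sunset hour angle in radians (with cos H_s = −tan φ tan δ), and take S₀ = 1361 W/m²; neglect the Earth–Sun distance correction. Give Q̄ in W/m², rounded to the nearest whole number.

−tan φ tan δ = −(0.8040)(0.3424) = -0.2753; H_s = arccos(-0.2753) = 105.98°. In radians, H_s = 1.8497.
H_s sin φ sin δ = 1.8497 × 0.6266 × 0.3239 = 0.3754.
cos φ cos δ sin H_s = 0.7793 × 0.9461 × 0.9614 = 0.7088.
Q̄ = (1361/π) × (0.3754 + 0.7088) = 433.22 × 1.0842 = 469.70 W/m².

470 W/m²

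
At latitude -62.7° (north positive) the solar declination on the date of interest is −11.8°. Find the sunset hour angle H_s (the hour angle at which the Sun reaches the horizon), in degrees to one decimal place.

113.9°

cos H_s = −tan(-62.7°) · tan(-11.8°) = -0.4048, so H_s = arccos(-0.4048) = 113.88°.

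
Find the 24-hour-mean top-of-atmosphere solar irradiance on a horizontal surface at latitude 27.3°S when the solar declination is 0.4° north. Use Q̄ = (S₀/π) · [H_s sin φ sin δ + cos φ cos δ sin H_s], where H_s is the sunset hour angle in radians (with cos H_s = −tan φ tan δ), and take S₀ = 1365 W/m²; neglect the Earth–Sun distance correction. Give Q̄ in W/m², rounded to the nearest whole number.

The sunset hour angle satisfies cos H_s = −tan φ tan δ = 0.0036, giving H_s = 89.79°. In radians, H_s = 1.5671.
H_s sin φ sin δ = 1.5671 × -0.4586 × 0.0070 = -0.0050.
cos φ cos δ sin H_s = 0.8886 × 1.0000 × 1.0000 = 0.8886.
Q̄ = (1365/π) × (-0.0050 + 0.8886) = 434.49 × 0.8836 = 383.92 W/m².

384 W/m²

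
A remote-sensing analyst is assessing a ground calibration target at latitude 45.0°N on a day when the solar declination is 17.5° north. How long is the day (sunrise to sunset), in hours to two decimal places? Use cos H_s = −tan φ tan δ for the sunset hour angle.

cos H_s = −tan(45.0°) · tan(17.5°) = -0.3153, so H_s = arccos(-0.3153) = 108.38°.
Day length = 2 H_s / 15° h⁻¹ = 216.76° / 15 = 14.451 h.

14.45 hours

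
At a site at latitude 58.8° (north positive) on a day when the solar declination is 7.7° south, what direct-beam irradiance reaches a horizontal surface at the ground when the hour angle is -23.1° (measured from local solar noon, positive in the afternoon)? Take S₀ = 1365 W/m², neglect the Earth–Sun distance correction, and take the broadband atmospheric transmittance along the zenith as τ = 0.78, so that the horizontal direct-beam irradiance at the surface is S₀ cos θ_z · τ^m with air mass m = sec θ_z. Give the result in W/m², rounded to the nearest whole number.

244 W/m²

With φ = 58.8°, δ = -7.7°, H = -23.10°: sin φ sin δ = -0.1146, cos φ cos δ cos H = 0.4722, so cos θ_z = 0.3576.
Air mass m = 1/cos θ_z = 1/0.3576 = 2.796; τ^m = 0.78^2.796 = 0.4992.
Surface direct beam = 1365 × 0.3576 × 0.4992 = 243.67 W/m².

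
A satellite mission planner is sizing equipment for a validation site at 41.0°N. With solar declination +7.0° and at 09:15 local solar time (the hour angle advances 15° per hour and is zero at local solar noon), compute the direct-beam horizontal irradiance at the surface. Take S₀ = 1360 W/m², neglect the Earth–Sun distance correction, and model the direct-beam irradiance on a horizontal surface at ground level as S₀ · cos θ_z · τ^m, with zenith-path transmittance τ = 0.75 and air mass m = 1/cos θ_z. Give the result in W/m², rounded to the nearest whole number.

559 W/m²

Hour angle H = 15° × (9.25 − 12) = -41.25°.
With φ = 41.0°, δ = 7.0°, H = -41.25°: sin φ sin δ = 0.0800, cos φ cos δ cos H = 0.5632, so cos θ_z = 0.6432.
Air mass m = 1/cos θ_z = 1/0.6432 = 1.555; τ^m = 0.75^1.555 = 0.6393.
Surface direct beam = 1360 × 0.6432 × 0.6393 = 559.23 W/m².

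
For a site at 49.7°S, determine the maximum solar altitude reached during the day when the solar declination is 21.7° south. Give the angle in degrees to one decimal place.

At local solar noon the hour angle is zero, so the elevation is 90° − |φ − δ| = 90° − |-49.7° − (-21.7°)| = 90° − 28.0° = 62.0°.

62.0°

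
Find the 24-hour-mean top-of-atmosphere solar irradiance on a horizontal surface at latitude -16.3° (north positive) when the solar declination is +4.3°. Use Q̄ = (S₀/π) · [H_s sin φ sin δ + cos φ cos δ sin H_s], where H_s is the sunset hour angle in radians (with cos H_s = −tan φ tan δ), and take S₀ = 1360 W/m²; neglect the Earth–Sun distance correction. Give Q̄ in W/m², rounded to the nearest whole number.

400 W/m²

cos H_s = −tan(-16.3°) · tan(4.3°) = 0.0220, so H_s = arccos(0.0220) = 88.74°. In radians, H_s = 1.5488.
H_s sin φ sin δ = 1.5488 × -0.2807 × 0.0750 = -0.0326.
cos φ cos δ sin H_s = 0.9598 × 0.9972 × 0.9998 = 0.9569.
Q̄ = (1360/π) × (-0.0326 + 0.9569) = 432.90 × 0.9243 = 400.13 W/m².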